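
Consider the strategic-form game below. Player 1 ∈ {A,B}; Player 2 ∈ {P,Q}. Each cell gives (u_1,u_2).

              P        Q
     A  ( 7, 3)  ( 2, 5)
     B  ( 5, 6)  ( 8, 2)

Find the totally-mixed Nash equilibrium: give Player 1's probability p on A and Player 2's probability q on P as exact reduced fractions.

p=2/3, q=3/4

P1 indiff ⇒ q·7+(1-q)·2 = q·5+(1-q)·8 ⇒ q(2) = (1-q)(6) ⇒ q = 3/4
P2 indiff ⇒ p·3+(1-p)·6 = p·5+(1-p)·2 ⇒ p(-2) = (1-p)(-4) ⇒ p = 2/3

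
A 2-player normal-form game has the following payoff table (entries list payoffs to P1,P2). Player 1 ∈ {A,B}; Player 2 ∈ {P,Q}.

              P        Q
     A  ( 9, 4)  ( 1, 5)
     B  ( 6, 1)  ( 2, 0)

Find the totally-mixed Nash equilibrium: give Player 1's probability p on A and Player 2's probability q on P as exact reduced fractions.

P1 indiff ⇒ q·9+(1-q)·1 = q·6+(1-q)·2 ⇒ q(3) = (1-q)(1) ⇒ q = 1/4
P2 indiff ⇒ p·4+(1-p)·1 = p·5+(1-p)·0 ⇒ p(-1) = (1-p)(-1) ⇒ p = 1/2

(p,q) = (1/2, 1/4)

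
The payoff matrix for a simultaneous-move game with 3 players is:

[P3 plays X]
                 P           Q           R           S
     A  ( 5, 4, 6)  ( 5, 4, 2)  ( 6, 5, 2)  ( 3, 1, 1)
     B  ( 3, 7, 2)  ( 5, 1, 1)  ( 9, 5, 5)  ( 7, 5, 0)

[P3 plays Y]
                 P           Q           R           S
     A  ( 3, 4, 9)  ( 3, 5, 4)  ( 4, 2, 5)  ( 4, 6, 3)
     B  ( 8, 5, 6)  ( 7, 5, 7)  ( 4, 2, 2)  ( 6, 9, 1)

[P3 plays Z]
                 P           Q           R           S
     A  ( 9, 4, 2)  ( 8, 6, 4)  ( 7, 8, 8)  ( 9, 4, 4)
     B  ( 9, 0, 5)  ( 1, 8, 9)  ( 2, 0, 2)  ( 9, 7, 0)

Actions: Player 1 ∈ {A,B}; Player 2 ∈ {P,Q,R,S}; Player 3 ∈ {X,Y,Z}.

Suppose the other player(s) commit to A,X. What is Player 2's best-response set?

u_2(P vs A,X) = 4
u_2(Q vs A,X) = 4
u_2(R vs A,X) = 5
u_2(S vs A,X) = 1
max payoff 5 at {R}

P2 best: {R}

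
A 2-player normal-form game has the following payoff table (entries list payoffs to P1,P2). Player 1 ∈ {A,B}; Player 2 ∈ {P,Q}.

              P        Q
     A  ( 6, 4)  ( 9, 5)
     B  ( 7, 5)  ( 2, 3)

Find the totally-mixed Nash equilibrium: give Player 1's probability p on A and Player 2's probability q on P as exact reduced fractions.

P1 indiff ⇒ q·6+(1-q)·9 = q·7+(1-q)·2 ⇒ q(-1) = (1-q)(-7) ⇒ q = 7/8
P2 indiff ⇒ p·4+(1-p)·5 = p·5+(1-p)·3 ⇒ p(-1) = (1-p)(-2) ⇒ p = 2/3

p=2/3, q=7/8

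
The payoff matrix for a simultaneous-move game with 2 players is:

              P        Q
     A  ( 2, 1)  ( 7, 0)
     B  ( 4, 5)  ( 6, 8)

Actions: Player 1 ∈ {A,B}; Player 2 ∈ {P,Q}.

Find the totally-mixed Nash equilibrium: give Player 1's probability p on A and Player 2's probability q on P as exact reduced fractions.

P1 indiff ⇒ q·2+(1-q)·7 = q·4+(1-q)·6 ⇒ q(-2) = (1-q)(-1) ⇒ q = 1/3
P2 indiff ⇒ p·1+(1-p)·5 = p·0+(1-p)·8 ⇒ p(1) = (1-p)(3) ⇒ p = 3/4

P1 mixes 3/4 on A; P2 mixes 1/3 on P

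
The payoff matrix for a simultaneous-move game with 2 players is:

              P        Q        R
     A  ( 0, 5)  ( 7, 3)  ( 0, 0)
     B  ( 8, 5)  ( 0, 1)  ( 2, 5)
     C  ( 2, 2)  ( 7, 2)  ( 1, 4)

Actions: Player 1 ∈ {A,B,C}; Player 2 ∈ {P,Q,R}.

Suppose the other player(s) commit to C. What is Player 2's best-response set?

u_2(P vs C) = 2
u_2(Q vs C) = 2
u_2(R vs C) = 4
max payoff 4 at {R}

P2 best: {R}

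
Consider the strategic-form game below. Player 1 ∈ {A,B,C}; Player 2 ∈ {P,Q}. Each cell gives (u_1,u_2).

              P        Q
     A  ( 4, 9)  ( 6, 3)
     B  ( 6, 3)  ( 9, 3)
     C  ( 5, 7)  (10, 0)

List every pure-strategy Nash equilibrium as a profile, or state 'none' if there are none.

PSNE = {(B,P)}

(A,P): not NE [P1→B gives 6>4]
(A,Q): not NE [P1→C gives 10>6; P2→P gives 9>3]
(B,P): NE
(B,Q): not NE [P1→C gives 10>9]
(C,P): not NE [P1→B gives 6>5]
(C,Q): not NE [P2→P gives 7>0]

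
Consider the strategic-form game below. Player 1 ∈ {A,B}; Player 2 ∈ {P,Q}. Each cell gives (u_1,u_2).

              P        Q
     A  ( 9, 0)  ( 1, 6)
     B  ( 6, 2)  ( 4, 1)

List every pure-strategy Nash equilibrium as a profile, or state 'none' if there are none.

(A,P): not NE [P2→Q gives 6>0]
(A,Q): not NE [P1→B gives 4>1]
(B,P): not NE [P1→A gives 9>6]
(B,Q): not NE [P2→P gives 2>1]

Equilibria: none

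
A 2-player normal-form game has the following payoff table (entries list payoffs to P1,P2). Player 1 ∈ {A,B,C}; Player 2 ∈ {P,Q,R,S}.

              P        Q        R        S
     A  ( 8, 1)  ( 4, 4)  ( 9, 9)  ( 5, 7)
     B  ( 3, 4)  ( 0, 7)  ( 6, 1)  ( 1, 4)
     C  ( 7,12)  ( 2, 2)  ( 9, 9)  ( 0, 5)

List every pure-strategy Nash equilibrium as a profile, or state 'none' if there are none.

(A,P): not NE [P2→R gives 9>1]
(A,Q): not NE [P2→R gives 9>4]
(A,R): NE
(A,S): not NE [P2→R gives 9>7]
(B,P): not NE [P1→A gives 8>3; P2→Q gives 7>4]
(B,Q): not NE [P1→A gives 4>0]
(B,R): not NE [P1→C gives 9>6; P2→Q gives 7>1]
(B,S): not NE [P1→A gives 5>1; P2→Q gives 7>4]
(C,P): not NE [P1→A gives 8>7]
(C,Q): not NE [P1→A gives 4>2; P2→P gives 12>2]
(C,R): not NE [P2→P gives 12>9]
(C,S): not NE [P1→A gives 5>0; P2→P gives 12>5]

Nash profiles: (A,R)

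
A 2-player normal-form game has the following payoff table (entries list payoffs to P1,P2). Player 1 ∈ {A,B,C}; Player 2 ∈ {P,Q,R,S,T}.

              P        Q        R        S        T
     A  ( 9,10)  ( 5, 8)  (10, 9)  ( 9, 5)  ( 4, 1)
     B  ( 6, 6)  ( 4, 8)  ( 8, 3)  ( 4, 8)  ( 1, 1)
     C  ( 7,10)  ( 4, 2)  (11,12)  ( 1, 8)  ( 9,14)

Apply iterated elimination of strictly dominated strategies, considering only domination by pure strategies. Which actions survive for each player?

Remaining: P1:{A,C} P2:{P,R,T}

P1 drop B (A beats it: P:9>6 Q:5>4 R:10>8 S:9>4 T:4>1)
P2 drop Q (P beats it: A:10>8 C:10>2)
P2 drop S (P beats it: A:10>5 C:10>8)
P1→{A,C} P2→{P,R,T}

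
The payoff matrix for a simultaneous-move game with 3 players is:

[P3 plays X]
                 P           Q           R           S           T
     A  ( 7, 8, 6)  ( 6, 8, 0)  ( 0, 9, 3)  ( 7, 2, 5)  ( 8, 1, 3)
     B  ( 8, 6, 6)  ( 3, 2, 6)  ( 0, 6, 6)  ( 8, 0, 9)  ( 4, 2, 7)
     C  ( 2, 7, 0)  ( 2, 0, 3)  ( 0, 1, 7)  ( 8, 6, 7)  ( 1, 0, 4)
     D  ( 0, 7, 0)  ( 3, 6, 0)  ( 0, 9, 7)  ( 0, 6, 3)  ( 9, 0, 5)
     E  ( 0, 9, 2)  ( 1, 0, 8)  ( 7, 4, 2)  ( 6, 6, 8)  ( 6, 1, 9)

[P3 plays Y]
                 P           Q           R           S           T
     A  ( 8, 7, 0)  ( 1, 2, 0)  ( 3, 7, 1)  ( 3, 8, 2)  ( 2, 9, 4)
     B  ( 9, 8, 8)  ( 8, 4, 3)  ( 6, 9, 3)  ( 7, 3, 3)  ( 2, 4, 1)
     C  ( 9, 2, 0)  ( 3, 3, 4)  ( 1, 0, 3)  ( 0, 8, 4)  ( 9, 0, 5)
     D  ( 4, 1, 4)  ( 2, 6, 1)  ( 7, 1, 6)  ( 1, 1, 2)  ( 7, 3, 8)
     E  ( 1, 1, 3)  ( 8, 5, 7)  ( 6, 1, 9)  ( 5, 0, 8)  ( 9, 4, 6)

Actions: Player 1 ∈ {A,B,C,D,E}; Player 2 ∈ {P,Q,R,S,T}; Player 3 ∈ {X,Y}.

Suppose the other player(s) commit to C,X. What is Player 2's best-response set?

BR_2 = {P}

u_2(P vs C,X) = 7
u_2(Q vs C,X) = 0
u_2(R vs C,X) = 1
u_2(S vs C,X) = 6
u_2(T vs C,X) = 0
max payoff 7 at {P}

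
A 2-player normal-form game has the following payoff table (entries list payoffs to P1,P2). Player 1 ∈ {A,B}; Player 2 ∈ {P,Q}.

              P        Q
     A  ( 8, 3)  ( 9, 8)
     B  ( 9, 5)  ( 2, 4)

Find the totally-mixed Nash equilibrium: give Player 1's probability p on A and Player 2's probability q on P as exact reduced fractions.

(p,q) = (1/6, 7/8)

P1 indiff ⇒ q·8+(1-q)·9 = q·9+(1-q)·2 ⇒ q(-1) = (1-q)(-7) ⇒ q = 7/8
P2 indiff ⇒ p·3+(1-p)·5 = p·8+(1-p)·4 ⇒ p(-5) = (1-p)(-1) ⇒ p = 1/6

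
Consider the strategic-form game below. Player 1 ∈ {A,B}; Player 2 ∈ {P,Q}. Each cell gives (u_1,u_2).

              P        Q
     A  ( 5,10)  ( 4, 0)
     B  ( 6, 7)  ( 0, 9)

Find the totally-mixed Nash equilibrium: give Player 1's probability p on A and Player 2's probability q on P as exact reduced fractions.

(p,q) = (1/6, 4/5)

P1 indiff ⇒ q·5+(1-q)·4 = q·6+(1-q)·0 ⇒ q(-1) = (1-q)(-4) ⇒ q = 4/5
P2 indiff ⇒ p·10+(1-p)·7 = p·0+(1-p)·9 ⇒ p(10) = (1-p)(2) ⇒ p = 1/6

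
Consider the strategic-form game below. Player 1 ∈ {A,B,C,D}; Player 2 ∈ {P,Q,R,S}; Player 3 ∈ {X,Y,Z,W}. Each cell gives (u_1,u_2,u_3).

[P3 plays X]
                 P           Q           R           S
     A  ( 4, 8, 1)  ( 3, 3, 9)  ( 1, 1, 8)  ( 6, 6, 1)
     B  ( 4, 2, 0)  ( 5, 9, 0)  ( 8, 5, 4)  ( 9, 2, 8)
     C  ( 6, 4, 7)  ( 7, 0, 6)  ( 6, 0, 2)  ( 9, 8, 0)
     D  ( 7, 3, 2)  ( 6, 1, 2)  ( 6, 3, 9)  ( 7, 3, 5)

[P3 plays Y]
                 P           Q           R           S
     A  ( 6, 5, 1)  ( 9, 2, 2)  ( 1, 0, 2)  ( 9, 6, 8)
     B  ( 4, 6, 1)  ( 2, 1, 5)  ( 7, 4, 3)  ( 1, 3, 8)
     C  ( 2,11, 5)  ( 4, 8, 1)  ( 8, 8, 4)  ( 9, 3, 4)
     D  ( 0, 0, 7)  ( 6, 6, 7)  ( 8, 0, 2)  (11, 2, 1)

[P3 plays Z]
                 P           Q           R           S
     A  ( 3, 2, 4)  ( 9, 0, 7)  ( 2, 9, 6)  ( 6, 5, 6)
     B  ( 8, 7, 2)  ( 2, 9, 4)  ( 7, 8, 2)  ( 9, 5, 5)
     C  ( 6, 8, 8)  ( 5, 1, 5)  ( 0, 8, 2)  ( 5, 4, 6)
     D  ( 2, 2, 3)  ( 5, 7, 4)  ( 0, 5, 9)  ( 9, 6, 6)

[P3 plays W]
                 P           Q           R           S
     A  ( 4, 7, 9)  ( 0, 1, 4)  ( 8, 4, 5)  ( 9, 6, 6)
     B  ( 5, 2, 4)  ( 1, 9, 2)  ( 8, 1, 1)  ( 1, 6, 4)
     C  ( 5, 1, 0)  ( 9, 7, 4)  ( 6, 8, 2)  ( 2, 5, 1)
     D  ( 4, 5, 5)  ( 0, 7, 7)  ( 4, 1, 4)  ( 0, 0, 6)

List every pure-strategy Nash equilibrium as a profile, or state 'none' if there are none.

PSNE: ∅

(A,P,X): not NE [P1→D gives 7>4; P3→W gives 9>1]
(A,P,Y): not NE [P2→S gives 6>5; P3→W gives 9>1]
(A,P,Z): not NE [P1→B gives 8>3; P2→R gives 9>2; P3→W gives 9>4]
(A,P,W): not NE [P1→C gives 5>4]
(A,Q,X): not NE [P1→C gives 7>3; P2→P gives 8>3]
(A,Q,Y): not NE [P2→S gives 6>2; P3→X gives 9>2]
(A,Q,Z): not NE [P2→R gives 9>0; P3→X gives 9>7]
(A,Q,W): not NE [P1→C gives 9>0; P2→P gives 7>1; P3→X gives 9>4]
(A,R,X): not NE [P1→B gives 8>1; P2→P gives 8>1]
(A,R,Y): not NE [P1→D gives 8>1; P2→S gives 6>0; P3→X gives 8>2]
(A,R,Z): not NE [P1→B gives 7>2; P3→X gives 8>6]
(A,R,W): not NE [P2→P gives 7>4; P3→X gives 8>5]
(A,S,X): not NE [P1→C gives 9>6; P2→P gives 8>6; P3→Y gives 8>1]
(A,S,Y): not NE [P1→D gives 11>9]
(A,S,Z): not NE [P1→D gives 9>6; P2→R gives 9>5; P3→Y gives 8>6]
(A,S,W): not NE [P2→P gives 7>6; P3→Y gives 8>6]
(B,P,X): not NE [P1→D gives 7>4; P2→Q gives 9>2; P3→W gives 4>0]
(B,P,Y): not NE [P1→A gives 6>4; P3→W gives 4>1]
(B,P,Z): not NE [P2→Q gives 9>7; P3→W gives 4>2]
(B,P,W): not NE [P2→Q gives 9>2]
(B,Q,X): not NE [P1→C gives 7>5; P3→Y gives 5>0]
(B,Q,Y): not NE [P1→A gives 9>2; P2→P gives 6>1]
(B,Q,Z): not NE [P1→A gives 9>2; P3→Y gives 5>4]
(B,Q,W): not NE [P1→C gives 9>1; P3→Y gives 5>2]
(B,R,X): not NE [P2→Q gives 9>5]
(B,R,Y): not NE [P1→D gives 8>7; P2→P gives 6>4; P3→X gives 4>3]
(B,R,Z): not NE [P2→Q gives 9>8; P3→X gives 4>2]
(B,R,W): not NE [P2→Q gives 9>1; P3→X gives 4>1]
(B,S,X): not NE [P2→Q gives 9>2]
(B,S,Y): not NE [P1→D gives 11>1; P2→P gives 6>3]
(B,S,Z): not NE [P2→Q gives 9>5; P3→Y gives 8>5]
(B,S,W): not NE [P1→A gives 9>1; P2→Q gives 9>6; P3→Y gives 8>4]
(C,P,X): not NE [P1→D gives 7>6; P2→S gives 8>4; P3→Z gives 8>7]
(C,P,Y): not NE [P1→A gives 6>2; P3→Z gives 8>5]
(C,P,Z): not NE [P1→B gives 8>6]
(C,P,W): not NE [P2→R gives 8>1; P3→Z gives 8>0]
(C,Q,X): not NE [P2→S gives 8>0]
(C,Q,Y): not NE [P1→A gives 9>4; P2→P gives 11>8; P3→X gives 6>1]
(C,Q,Z): not NE [P1→A gives 9>5; P2→R gives 8>1; P3→X gives 6>5]
(C,Q,W): not NE [P2→R gives 8>7; P3→X gives 6>4]
(C,R,X): not NE [P1→B gives 8>6; P2→S gives 8>0; P3→Y gives 4>2]
(C,R,Y): not NE [P2→P gives 11>8]
(C,R,Z): not NE [P1→B gives 7>0; P3→Y gives 4>2]
(C,R,W): not NE [P1→B gives 8>6; P3→Y gives 4>2]
(C,S,X): not NE [P3→Z gives 6>0]
(C,S,Y): not NE [P1→D gives 11>9; P2→P gives 11>3; P3→Z gives 6>4]
(C,S,Z): not NE [P1→D gives 9>5; P2→R gives 8>4]
(C,S,W): not NE [P1→A gives 9>2; P2→R gives 8>5; P3→Z gives 6>1]
(D,P,X): not NE [P3→Y gives 7>2]
(D,P,Y): not NE [P1→A gives 6>0; P2→Q gives 6>0]
(D,P,Z): not NE [P1→B gives 8>2; P2→Q gives 7>2; P3→Y gives 7>3]
(D,P,W): not NE [P1→C gives 5>4; P2→Q gives 7>5; P3→Y gives 7>5]
(D,Q,X): not NE [P1→C gives 7>6; P2→S gives 3>1; P3→W gives 7>2]
(D,Q,Y): not NE [P1→A gives 9>6]
(D,Q,Z): not NE [P1→A gives 9>5; P3→W gives 7>4]
(D,Q,W): not NE [P1→C gives 9>0]
(D,R,X): not NE [P1→B gives 8>6]
(D,R,Y): not NE [P2→Q gives 6>0; P3→Z gives 9>2]
(D,R,Z): not NE [P1→B gives 7>0; P2→Q gives 7>5]
(D,R,W): not NE [P1→B gives 8>4; P2→Q gives 7>1; P3→Z gives 9>4]
(D,S,X): not NE [P1→C gives 9>7; P3→W gives 6>5]
(D,S,Y): not NE [P2→Q gives 6>2; P3→W gives 6>1]
(D,S,Z): not NE [P2→Q gives 7>6]
(D,S,W): not NE [P1→A gives 9>0; P2→Q gives 7>0]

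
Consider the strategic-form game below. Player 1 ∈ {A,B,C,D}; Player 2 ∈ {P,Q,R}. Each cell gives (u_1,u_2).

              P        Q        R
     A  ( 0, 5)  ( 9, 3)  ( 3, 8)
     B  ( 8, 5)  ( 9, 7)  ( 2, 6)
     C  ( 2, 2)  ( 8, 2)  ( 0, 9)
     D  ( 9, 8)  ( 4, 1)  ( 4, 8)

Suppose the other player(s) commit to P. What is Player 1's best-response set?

BR_1 = {D}

u_1(A vs P) = 0
u_1(B vs P) = 8
u_1(C vs P) = 2
u_1(D vs P) = 9
max payoff 9 at {D}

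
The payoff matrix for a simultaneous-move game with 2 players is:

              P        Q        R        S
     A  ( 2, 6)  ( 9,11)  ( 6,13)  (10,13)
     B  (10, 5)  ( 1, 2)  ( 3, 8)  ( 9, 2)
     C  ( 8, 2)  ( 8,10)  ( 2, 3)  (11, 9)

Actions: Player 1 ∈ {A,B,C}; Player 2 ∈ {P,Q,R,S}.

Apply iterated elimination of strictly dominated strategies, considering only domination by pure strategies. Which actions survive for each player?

IESDS → P1:{A,C} P2:{Q,R,S}

P2 drop P (R beats it: A:13>6 B:8>5 C:3>2)
P1 drop B (A beats it: Q:9>1 R:6>3 S:10>9)
P1→{A,C} P2→{Q,R,S}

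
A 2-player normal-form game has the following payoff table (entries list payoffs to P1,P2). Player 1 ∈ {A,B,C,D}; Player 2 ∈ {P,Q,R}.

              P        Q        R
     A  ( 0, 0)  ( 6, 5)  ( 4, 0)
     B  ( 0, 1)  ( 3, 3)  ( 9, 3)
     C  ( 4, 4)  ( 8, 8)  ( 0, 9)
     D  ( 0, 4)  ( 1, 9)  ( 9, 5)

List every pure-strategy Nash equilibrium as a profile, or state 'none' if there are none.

(A,P): not NE [P1→C gives 4>0; P2→Q gives 5>0]
(A,Q): not NE [P1→C gives 8>6]
(A,R): not NE [P1→D gives 9>4; P2→Q gives 5>0]
(B,P): not NE [P1→C gives 4>0; P2→R gives 3>1]
(B,Q): not NE [P1→C gives 8>3]
(B,R): NE
(C,P): not NE [P2→R gives 9>4]
(C,Q): not NE [P2→R gives 9>8]
(C,R): not NE [P1→D gives 9>0]
(D,P): not NE [P1→C gives 4>0; P2→Q gives 9>4]
(D,Q): not NE [P1→C gives 8>1]
(D,R): not NE [P2→Q gives 9>5]

Nash profiles: (B,R)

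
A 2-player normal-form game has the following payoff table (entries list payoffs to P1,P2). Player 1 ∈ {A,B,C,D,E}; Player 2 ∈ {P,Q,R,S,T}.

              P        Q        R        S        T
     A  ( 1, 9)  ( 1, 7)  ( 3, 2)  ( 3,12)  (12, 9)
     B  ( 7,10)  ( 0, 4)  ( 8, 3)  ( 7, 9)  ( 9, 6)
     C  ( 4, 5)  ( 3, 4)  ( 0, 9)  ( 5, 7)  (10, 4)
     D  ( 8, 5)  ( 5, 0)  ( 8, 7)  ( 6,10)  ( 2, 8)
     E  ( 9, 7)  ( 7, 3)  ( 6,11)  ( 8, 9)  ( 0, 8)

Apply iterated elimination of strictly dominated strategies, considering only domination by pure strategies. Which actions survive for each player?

Survivors P1:{B,D,E} P2:{P,R,S}

P2 drop Q (P beats it: A:9>7 B:10>4 C:5>4 D:5>0 E:7>3)
P2 drop T (S beats it: A:12>9 B:9>6 C:7>4 D:10>8 E:9>8)
P1 drop A (B beats it: P:7>1 R:8>3 S:7>3)
P1 drop C (B beats it: P:7>4 R:8>0 S:7>5)
P1→{B,D,E} P2→{P,R,S}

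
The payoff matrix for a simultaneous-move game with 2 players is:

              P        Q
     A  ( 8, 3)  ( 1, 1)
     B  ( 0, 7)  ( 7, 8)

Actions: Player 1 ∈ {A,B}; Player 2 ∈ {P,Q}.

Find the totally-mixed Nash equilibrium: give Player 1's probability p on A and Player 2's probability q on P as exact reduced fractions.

P1 mixes 1/3 on A; P2 mixes 3/7 on P

P1 indiff ⇒ q·8+(1-q)·1 = q·0+(1-q)·7 ⇒ q(8) = (1-q)(6) ⇒ q = 3/7
P2 indiff ⇒ p·3+(1-p)·7 = p·1+(1-p)·8 ⇒ p(2) = (1-p)(1) ⇒ p = 1/3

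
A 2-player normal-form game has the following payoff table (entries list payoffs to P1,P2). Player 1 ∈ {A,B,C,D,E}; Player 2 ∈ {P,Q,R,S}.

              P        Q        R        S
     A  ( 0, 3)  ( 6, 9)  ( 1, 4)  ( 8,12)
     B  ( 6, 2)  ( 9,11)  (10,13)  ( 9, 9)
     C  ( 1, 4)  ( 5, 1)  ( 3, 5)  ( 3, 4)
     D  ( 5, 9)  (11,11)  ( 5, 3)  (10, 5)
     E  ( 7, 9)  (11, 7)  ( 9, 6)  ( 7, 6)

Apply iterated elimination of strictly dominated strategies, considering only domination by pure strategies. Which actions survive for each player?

P1 drop A (B beats it: P:6>0 Q:9>6 R:10>1 S:9>8)
P1 drop C (B beats it: P:6>1 Q:9>5 R:10>3 S:9>3)
P2 drop S (Q beats it: B:11>9 D:11>5 E:7>6)
P1→{B,D,E} P2→{P,Q,R}

IESDS → P1:{B,D,E} P2:{P,Q,R}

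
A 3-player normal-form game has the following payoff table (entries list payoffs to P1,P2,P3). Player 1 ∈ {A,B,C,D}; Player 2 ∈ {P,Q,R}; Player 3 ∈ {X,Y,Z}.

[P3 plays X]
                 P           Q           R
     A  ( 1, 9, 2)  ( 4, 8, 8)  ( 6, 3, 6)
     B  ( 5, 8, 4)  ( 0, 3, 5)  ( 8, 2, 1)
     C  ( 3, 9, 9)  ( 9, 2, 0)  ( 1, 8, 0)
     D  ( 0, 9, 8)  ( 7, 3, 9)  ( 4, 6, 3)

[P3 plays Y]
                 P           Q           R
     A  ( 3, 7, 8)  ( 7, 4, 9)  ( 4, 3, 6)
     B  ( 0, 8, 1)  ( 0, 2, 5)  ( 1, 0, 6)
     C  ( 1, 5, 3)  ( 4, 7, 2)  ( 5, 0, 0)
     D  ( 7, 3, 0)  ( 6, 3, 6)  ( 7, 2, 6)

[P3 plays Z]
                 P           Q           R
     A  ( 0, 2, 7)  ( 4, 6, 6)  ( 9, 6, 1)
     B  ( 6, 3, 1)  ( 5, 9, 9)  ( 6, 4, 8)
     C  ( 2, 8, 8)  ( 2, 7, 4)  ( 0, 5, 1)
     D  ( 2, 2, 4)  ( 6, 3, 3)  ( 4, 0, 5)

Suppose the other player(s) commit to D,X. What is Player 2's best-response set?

P2 best: {P}

u_2(P vs D,X) = 9
u_2(Q vs D,X) = 3
u_2(R vs D,X) = 6
max payoff 9 at {P}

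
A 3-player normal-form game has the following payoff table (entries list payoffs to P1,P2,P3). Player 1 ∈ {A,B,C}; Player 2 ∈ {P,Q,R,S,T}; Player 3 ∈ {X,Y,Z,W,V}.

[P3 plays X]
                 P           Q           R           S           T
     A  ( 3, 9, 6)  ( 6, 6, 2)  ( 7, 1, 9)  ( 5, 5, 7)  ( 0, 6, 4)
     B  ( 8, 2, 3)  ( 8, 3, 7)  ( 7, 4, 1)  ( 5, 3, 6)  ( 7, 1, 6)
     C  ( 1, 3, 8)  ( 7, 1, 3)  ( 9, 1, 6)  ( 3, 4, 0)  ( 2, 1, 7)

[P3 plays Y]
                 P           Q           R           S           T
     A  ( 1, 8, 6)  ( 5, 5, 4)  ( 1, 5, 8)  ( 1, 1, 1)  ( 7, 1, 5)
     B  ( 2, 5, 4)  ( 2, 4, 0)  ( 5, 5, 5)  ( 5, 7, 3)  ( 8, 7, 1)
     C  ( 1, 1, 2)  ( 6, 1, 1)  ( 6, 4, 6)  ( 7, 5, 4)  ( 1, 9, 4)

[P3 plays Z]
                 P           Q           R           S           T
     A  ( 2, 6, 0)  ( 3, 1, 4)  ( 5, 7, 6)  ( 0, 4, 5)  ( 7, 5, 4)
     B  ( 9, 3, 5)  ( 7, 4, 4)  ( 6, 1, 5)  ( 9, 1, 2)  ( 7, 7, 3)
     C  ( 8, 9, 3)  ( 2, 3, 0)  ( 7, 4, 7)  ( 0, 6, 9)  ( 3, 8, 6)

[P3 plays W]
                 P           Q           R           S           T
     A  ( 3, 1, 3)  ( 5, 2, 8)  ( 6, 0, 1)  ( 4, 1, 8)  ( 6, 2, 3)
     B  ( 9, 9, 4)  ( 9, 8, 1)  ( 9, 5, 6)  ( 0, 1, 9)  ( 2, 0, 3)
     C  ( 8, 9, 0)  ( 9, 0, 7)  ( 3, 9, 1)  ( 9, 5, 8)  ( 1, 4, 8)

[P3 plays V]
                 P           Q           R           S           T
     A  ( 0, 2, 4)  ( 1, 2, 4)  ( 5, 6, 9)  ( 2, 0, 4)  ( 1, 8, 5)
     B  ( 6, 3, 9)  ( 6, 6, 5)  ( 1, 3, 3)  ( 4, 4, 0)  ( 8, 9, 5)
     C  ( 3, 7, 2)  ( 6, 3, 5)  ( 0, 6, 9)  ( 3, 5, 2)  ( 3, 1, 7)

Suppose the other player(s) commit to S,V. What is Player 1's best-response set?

P1 best: {B}

u_1(A vs S,V) = 2
u_1(B vs S,V) = 4
u_1(C vs S,V) = 3
max payoff 4 at {B}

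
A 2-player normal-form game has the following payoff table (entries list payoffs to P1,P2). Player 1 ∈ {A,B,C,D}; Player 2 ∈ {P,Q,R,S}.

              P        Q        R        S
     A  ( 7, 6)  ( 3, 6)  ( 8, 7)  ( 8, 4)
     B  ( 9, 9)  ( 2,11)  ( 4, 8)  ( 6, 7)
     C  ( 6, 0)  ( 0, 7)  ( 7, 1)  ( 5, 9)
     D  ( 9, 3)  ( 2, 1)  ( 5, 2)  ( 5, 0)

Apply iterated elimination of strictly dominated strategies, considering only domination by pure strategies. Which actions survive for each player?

P1 drop C (A beats it: P:7>6 Q:3>0 R:8>7 S:8>5)
P2 drop S (P beats it: A:6>4 B:9>7 D:3>0)
P1→{A,B,D} P2→{P,Q,R}

Remaining: P1:{A,B,D} P2:{P,Q,R}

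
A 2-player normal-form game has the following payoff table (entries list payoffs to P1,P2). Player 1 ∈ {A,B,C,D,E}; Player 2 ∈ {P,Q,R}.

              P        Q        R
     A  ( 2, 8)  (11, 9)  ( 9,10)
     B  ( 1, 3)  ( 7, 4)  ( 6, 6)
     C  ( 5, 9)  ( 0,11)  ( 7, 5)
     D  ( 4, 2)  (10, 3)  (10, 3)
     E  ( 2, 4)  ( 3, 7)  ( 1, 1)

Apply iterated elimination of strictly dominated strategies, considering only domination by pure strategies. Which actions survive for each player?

P1 drop B (A beats it: P:2>1 Q:11>7 R:9>6)
P1 drop E (D beats it: P:4>2 Q:10>3 R:10>1)
P2 drop P (Q beats it: A:9>8 C:11>9 D:3>2)
P1 drop C (A beats it: Q:11>0 R:9>7)
P1→{A,D} P2→{Q,R}

Survivors P1:{A,D} P2:{Q,R}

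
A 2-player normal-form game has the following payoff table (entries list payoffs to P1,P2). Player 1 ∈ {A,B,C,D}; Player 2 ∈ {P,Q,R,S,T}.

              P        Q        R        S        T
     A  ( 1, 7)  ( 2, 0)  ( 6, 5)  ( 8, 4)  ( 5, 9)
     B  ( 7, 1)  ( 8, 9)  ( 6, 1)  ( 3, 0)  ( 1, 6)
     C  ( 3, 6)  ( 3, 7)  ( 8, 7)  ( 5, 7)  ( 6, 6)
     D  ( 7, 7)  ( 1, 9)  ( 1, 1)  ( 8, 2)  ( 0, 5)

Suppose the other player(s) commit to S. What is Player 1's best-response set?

P1 best: {A,D}

u_1(A vs S) = 8
u_1(B vs S) = 3
u_1(C vs S) = 5
u_1(D vs S) = 8
max payoff 8 at {A,D}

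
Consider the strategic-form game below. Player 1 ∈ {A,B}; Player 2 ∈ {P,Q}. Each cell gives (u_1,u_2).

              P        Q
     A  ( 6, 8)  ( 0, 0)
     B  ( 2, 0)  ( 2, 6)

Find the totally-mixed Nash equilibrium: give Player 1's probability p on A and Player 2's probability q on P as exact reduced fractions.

P1 indiff ⇒ q·6+(1-q)·0 = q·2+(1-q)·2 ⇒ q(4) = (1-q)(2) ⇒ q = 1/3
P2 indiff ⇒ p·8+(1-p)·0 = p·0+(1-p)·6 ⇒ p(8) = (1-p)(6) ⇒ p = 3/7

p=3/7, q=1/3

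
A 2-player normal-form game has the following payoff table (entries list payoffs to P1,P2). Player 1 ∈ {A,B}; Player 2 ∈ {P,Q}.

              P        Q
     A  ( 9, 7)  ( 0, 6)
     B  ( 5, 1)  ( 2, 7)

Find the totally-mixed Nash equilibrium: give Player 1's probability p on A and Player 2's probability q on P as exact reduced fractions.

p=6/7, q=1/3

P1 indiff ⇒ q·9+(1-q)·0 = q·5+(1-q)·2 ⇒ q(4) = (1-q)(2) ⇒ q = 1/3
P2 indiff ⇒ p·7+(1-p)·1 = p·6+(1-p)·7 ⇒ p(1) = (1-p)(6) ⇒ p = 6/7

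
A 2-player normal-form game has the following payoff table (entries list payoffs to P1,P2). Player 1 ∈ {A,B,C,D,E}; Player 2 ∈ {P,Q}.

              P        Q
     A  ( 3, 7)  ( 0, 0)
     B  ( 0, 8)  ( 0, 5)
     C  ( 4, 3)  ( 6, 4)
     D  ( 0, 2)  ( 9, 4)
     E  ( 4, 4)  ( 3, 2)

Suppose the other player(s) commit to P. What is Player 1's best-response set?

u_1(A vs P) = 3
u_1(B vs P) = 0
u_1(C vs P) = 4
u_1(D vs P) = 0
u_1(E vs P) = 4
max payoff 4 at {C,E}

BR_1 = {C,E}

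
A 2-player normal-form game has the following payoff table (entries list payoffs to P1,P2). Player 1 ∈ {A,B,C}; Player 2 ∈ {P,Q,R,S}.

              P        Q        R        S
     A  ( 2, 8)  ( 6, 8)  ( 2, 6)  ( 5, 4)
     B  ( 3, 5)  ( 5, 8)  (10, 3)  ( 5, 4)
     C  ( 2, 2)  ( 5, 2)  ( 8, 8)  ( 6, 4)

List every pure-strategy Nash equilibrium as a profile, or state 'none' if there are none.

(A,P): not NE [P1→B gives 3>2]
(A,Q): NE
(A,R): not NE [P1→B gives 10>2; P2→Q gives 8>6]
(A,S): not NE [P1→C gives 6>5; P2→Q gives 8>4]
(B,P): not NE [P2→Q gives 8>5]
(B,Q): not NE [P1→A gives 6>5]
(B,R): not NE [P2→Q gives 8>3]
(B,S): not NE [P1→C gives 6>5; P2→Q gives 8>4]
(C,P): not NE [P1→B gives 3>2; P2→R gives 8>2]
(C,Q): not NE [P1→A gives 6>5; P2→R gives 8>2]
(C,R): not NE [P1→B gives 10>8]
(C,S): not NE [P2→R gives 8>4]

Nash profiles: (A,Q)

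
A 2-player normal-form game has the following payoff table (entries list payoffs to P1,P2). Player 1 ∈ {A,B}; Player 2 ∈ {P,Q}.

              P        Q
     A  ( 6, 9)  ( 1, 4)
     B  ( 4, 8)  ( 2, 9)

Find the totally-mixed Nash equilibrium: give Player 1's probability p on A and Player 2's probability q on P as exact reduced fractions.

P1 indiff ⇒ q·6+(1-q)·1 = q·4+(1-q)·2 ⇒ q(2) = (1-q)(1) ⇒ q = 1/3
P2 indiff ⇒ p·9+(1-p)·8 = p·4+(1-p)·9 ⇒ p(5) = (1-p)(1) ⇒ p = 1/6

p=1/6, q=1/3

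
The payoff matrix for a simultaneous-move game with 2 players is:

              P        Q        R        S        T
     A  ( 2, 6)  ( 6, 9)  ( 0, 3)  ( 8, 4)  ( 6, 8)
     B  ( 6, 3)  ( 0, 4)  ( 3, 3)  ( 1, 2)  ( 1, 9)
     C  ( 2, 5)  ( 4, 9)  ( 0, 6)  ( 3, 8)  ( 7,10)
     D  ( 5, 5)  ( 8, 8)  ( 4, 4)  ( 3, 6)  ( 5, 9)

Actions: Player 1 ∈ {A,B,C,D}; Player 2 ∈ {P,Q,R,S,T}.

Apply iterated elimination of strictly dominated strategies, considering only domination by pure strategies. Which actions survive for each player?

Survivors P1:{A,C,D} P2:{Q,T}

P2 drop P (Q beats it: A:9>6 B:4>3 C:9>5 D:8>5)
P1 drop B (D beats it: Q:8>0 R:4>3 S:3>1 T:5>1)
P2 drop R (Q beats it: A:9>3 C:9>6 D:8>4)
P2 drop S (Q beats it: A:9>4 C:9>8 D:8>6)
P1→{A,C,D} P2→{Q,T}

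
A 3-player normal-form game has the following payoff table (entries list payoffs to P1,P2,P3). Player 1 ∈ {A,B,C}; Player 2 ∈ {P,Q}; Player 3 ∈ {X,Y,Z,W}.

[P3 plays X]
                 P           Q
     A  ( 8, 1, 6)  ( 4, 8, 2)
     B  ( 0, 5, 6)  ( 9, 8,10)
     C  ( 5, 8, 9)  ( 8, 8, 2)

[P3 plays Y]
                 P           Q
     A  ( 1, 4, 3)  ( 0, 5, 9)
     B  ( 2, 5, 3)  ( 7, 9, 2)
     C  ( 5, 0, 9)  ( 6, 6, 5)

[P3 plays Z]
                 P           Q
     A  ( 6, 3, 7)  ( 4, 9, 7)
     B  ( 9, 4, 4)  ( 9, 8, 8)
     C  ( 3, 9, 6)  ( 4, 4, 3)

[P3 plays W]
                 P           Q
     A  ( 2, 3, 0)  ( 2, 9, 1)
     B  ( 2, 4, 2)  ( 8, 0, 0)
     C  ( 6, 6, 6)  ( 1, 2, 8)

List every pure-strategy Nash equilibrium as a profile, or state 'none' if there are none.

(A,P,X): not NE [P2→Q gives 8>1; P3→Z gives 7>6]
(A,P,Y): not NE [P1→C gives 5>1; P2→Q gives 5>4; P3→Z gives 7>3]
(A,P,Z): not NE [P1→B gives 9>6; P2→Q gives 9>3]
(A,P,W): not NE [P1→C gives 6>2; P2→Q gives 9>3; P3→Z gives 7>0]
(A,Q,X): not NE [P1→B gives 9>4; P3→Y gives 9>2]
(A,Q,Y): not NE [P1→B gives 7>0]
(A,Q,Z): not NE [P1→B gives 9>4; P3→Y gives 9>7]
(A,Q,W): not NE [P1→B gives 8>2; P3→Y gives 9>1]
(B,P,X): not NE [P1→A gives 8>0; P2→Q gives 8>5]
(B,P,Y): not NE [P1→C gives 5>2; P2→Q gives 9>5; P3→X gives 6>3]
(B,P,Z): not NE [P2→Q gives 8>4; P3→X gives 6>4]
(B,P,W): not NE [P1→C gives 6>2; P3→X gives 6>2]
(B,Q,X): NE
(B,Q,Y): not NE [P3→X gives 10>2]
(B,Q,Z): not NE [P3→X gives 10>8]
(B,Q,W): not NE [P2→P gives 4>0; P3→X gives 10>0]
(C,P,X): not NE [P1→A gives 8>5]
(C,P,Y): not NE [P2→Q gives 6>0]
(C,P,Z): not NE [P1→B gives 9>3; P3→Y gives 9>6]
(C,P,W): not NE [P3→Y gives 9>6]
(C,Q,X): not NE [P1→B gives 9>8; P3→W gives 8>2]
(C,Q,Y): not NE [P1→B gives 7>6; P3→W gives 8>5]
(C,Q,Z): not NE [P1→B gives 9>4; P2→P gives 9>4; P3→W gives 8>3]
(C,Q,W): not NE [P1→B gives 8>1; P2→P gives 6>2]

NE set: (B,Q,X)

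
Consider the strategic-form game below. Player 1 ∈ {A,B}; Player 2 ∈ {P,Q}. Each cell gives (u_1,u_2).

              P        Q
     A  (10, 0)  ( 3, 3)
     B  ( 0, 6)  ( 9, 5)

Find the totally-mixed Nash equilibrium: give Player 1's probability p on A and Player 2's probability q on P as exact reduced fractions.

P1 indiff ⇒ q·10+(1-q)·3 = q·0+(1-q)·9 ⇒ q(10) = (1-q)(6) ⇒ q = 3/8
P2 indiff ⇒ p·0+(1-p)·6 = p·3+(1-p)·5 ⇒ p(-3) = (1-p)(-1) ⇒ p = 1/4

p=1/4, q=3/8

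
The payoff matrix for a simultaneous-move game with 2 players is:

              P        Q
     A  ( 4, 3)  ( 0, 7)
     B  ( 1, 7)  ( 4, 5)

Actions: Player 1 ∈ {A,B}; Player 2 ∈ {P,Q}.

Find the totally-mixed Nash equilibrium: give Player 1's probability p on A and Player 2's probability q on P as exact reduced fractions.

P1 mixes 1/3 on A; P2 mixes 4/7 on P

P1 indiff ⇒ q·4+(1-q)·0 = q·1+(1-q)·4 ⇒ q(3) = (1-q)(4) ⇒ q = 4/7
P2 indiff ⇒ p·3+(1-p)·7 = p·7+(1-p)·5 ⇒ p(-4) = (1-p)(-2) ⇒ p = 1/3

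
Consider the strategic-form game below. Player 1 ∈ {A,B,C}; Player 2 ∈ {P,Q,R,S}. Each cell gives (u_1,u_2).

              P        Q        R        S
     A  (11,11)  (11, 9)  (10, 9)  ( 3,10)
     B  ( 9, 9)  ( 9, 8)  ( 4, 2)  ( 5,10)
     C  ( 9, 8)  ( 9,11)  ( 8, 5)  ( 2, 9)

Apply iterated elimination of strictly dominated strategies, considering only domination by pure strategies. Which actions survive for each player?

IESDS → P1:{A,B} P2:{P,S}

P1 drop C (A beats it: P:11>9 Q:11>9 R:10>8 S:3>2)
P2 drop Q (P beats it: A:11>9 B:9>8)
P2 drop R (P beats it: A:11>9 B:9>2)
P1→{A,B} P2→{P,S}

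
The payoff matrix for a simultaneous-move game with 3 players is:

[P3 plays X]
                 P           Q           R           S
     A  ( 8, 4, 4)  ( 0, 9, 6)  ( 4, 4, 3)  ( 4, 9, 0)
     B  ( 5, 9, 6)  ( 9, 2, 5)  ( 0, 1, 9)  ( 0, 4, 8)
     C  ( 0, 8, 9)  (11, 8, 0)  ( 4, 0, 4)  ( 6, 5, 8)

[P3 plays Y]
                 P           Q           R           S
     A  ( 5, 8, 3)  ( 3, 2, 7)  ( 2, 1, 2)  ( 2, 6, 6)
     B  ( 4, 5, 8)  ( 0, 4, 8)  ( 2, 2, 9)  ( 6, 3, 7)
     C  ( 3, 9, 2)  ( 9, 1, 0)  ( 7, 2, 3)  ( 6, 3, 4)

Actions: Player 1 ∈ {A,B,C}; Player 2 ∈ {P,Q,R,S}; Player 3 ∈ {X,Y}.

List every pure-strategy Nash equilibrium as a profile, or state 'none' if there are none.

(A,P,X): not NE [P2→S gives 9>4]
(A,P,Y): not NE [P3→X gives 4>3]
(A,Q,X): not NE [P1→C gives 11>0; P3→Y gives 7>6]
(A,Q,Y): not NE [P1→C gives 9>3; P2→P gives 8>2]
(A,R,X): not NE [P2→S gives 9>4]
(A,R,Y): not NE [P1→C gives 7>2; P2→P gives 8>1; P3→X gives 3>2]
(A,S,X): not NE [P1→C gives 6>4; P3→Y gives 6>0]
(A,S,Y): not NE [P1→C gives 6>2; P2→P gives 8>6]
(B,P,X): not NE [P1→A gives 8>5; P3→Y gives 8>6]
(B,P,Y): not NE [P1→A gives 5>4]
(B,Q,X): not NE [P1→C gives 11>9; P2→P gives 9>2; P3→Y gives 8>5]
(B,Q,Y): not NE [P1→C gives 9>0; P2→P gives 5>4]
(B,R,X): not NE [P1→C gives 4>0; P2→P gives 9>1]
(B,R,Y): not NE [P1→C gives 7>2; P2→P gives 5>2]
(B,S,X): not NE [P1→C gives 6>0; P2→P gives 9>4]
(B,S,Y): not NE [P2→P gives 5>3; P3→X gives 8>7]
(C,P,X): not NE [P1→A gives 8>0]
(C,P,Y): not NE [P1→A gives 5>3; P3→X gives 9>2]
(C,Q,X): NE
(C,Q,Y): not NE [P2→P gives 9>1]
(C,R,X): not NE [P2→Q gives 8>0]
(C,R,Y): not NE [P2→P gives 9>2; P3→X gives 4>3]
(C,S,X): not NE [P2→Q gives 8>5]
(C,S,Y): not NE [P2→P gives 9>3; P3→X gives 8>4]

NE set: (C,Q,X)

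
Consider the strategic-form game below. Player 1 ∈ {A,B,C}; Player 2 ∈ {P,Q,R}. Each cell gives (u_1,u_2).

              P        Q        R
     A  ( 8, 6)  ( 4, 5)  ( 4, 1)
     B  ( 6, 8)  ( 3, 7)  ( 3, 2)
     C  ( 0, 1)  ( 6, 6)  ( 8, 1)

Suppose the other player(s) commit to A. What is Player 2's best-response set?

argmax u_2 = {P}

u_2(P vs A) = 6
u_2(Q vs A) = 5
u_2(R vs A) = 1
max payoff 6 at {P}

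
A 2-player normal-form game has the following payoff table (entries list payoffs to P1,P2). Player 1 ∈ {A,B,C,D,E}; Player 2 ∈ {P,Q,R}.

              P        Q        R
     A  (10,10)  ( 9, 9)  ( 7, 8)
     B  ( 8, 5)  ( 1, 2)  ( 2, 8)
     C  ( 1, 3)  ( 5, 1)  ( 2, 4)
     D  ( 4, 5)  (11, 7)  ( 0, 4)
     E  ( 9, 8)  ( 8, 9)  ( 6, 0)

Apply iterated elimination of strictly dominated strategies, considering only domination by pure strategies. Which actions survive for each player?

P1 drop B (A beats it: P:10>8 Q:9>1 R:7>2)
P1 drop C (A beats it: P:10>1 Q:9>5 R:7>2)
P1 drop E (A beats it: P:10>9 Q:9>8 R:7>6)
P2 drop R (P beats it: A:10>8 D:5>4)
P1→{A,D} P2→{P,Q}

Remaining: P1:{A,D} P2:{P,Q}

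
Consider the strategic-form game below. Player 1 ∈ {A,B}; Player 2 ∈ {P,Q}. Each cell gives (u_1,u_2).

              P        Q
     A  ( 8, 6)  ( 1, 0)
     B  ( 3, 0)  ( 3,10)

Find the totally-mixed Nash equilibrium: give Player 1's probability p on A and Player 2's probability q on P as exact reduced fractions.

P1 mixes 5/8 on A; P2 mixes 2/7 on P

P1 indiff ⇒ q·8+(1-q)·1 = q·3+(1-q)·3 ⇒ q(5) = (1-q)(2) ⇒ q = 2/7
P2 indiff ⇒ p·6+(1-p)·0 = p·0+(1-p)·10 ⇒ p(6) = (1-p)(10) ⇒ p = 5/8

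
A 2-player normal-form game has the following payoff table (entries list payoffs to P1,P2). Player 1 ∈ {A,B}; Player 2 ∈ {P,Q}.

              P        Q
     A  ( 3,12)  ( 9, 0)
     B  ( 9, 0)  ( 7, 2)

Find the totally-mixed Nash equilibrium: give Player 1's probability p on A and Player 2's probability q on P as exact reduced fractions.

P1 indiff ⇒ q·3+(1-q)·9 = q·9+(1-q)·7 ⇒ q(-6) = (1-q)(-2) ⇒ q = 1/4
P2 indiff ⇒ p·12+(1-p)·0 = p·0+(1-p)·2 ⇒ p(12) = (1-p)(2) ⇒ p = 1/7

P1 mixes 1/7 on A; P2 mixes 1/4 on P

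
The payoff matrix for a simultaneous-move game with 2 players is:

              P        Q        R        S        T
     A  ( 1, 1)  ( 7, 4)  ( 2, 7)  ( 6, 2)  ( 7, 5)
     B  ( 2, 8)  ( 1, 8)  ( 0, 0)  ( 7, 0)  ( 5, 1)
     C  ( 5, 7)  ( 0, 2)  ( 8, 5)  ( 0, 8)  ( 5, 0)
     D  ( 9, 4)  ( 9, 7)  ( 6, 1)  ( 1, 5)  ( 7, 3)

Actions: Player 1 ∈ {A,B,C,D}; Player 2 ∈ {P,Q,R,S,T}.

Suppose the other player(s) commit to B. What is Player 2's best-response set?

u_2(P vs B) = 8
u_2(Q vs B) = 8
u_2(R vs B) = 0
u_2(S vs B) = 0
u_2(T vs B) = 1
max payoff 8 at {P,Q}

BR_2 = {P,Q}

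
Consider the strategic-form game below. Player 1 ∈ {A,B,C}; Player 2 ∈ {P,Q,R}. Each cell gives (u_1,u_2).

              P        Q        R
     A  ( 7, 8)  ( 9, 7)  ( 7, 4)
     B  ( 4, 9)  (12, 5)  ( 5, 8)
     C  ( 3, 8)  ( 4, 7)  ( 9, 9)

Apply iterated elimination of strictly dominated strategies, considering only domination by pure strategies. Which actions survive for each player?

Remaining: P1:{A,C} P2:{P,R}

P2 drop Q (P beats it: A:8>7 B:9>5 C:8>7)
P1 drop B (A beats it: P:7>4 R:7>5)
P1→{A,C} P2→{P,R}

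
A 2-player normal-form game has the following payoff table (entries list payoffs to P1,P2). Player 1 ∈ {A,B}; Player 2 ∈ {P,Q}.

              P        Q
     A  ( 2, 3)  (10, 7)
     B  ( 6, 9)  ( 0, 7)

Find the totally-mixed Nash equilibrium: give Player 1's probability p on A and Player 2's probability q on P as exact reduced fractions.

P1 indiff ⇒ q·2+(1-q)·10 = q·6+(1-q)·0 ⇒ q(-4) = (1-q)(-10) ⇒ q = 5/7
P2 indiff ⇒ p·3+(1-p)·9 = p·7+(1-p)·7 ⇒ p(-4) = (1-p)(-2) ⇒ p = 1/3

P1 mixes 1/3 on A; P2 mixes 5/7 on P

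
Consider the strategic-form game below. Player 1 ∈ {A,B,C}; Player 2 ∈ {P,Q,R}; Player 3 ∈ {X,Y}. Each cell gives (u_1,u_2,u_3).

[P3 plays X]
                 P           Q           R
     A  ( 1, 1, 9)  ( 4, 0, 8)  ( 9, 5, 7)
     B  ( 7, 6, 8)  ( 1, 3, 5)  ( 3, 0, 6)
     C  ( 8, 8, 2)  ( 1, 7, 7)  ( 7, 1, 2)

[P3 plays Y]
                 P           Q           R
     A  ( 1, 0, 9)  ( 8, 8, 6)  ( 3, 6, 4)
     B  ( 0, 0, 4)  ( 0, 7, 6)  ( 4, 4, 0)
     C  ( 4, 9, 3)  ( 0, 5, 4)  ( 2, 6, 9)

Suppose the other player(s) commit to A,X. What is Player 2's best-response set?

BR_2 = {R}

u_2(P vs A,X) = 1
u_2(Q vs A,X) = 0
u_2(R vs A,X) = 5
max payoff 5 at {R}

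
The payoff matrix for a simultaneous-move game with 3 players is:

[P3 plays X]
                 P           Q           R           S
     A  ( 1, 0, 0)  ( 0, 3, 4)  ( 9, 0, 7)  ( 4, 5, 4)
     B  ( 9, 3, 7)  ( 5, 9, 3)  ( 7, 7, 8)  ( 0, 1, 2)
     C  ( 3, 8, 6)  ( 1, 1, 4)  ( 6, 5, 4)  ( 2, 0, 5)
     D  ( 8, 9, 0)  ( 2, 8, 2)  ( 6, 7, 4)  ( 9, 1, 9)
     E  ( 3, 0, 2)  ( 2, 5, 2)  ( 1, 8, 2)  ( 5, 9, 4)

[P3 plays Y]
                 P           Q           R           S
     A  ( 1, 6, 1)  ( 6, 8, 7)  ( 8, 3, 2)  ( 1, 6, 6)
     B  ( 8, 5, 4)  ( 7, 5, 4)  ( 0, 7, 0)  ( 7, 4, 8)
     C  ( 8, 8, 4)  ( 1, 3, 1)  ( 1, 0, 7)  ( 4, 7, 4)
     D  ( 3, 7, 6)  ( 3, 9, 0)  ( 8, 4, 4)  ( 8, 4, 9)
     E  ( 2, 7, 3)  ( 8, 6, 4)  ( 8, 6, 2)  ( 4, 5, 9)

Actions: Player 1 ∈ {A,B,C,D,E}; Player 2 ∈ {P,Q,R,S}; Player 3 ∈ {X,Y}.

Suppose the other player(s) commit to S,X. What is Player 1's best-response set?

u_1(A vs S,X) = 4
u_1(B vs S,X) = 0
u_1(C vs S,X) = 2
u_1(D vs S,X) = 9
u_1(E vs S,X) = 5
max payoff 9 at {D}

argmax u_1 = {D}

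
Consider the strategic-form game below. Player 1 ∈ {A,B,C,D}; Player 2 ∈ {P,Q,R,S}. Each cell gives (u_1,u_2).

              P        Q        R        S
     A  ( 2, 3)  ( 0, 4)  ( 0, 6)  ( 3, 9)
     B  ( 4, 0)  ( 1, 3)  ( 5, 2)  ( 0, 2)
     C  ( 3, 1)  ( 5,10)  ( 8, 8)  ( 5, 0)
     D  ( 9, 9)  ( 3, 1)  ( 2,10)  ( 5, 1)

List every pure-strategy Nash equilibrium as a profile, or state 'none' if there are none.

PSNE = {(C,Q)}

(A,P): not NE [P1→D gives 9>2; P2→S gives 9>3]
(A,Q): not NE [P1→C gives 5>0; P2→S gives 9>4]
(A,R): not NE [P1→C gives 8>0; P2→S gives 9>6]
(A,S): not NE [P1→D gives 5>3]
(B,P): not NE [P1→D gives 9>4; P2→Q gives 3>0]
(B,Q): not NE [P1→C gives 5>1]
(B,R): not NE [P1→C gives 8>5; P2→Q gives 3>2]
(B,S): not NE [P1→D gives 5>0; P2→Q gives 3>2]
(C,P): not NE [P1→D gives 9>3; P2→Q gives 10>1]
(C,Q): NE
(C,R): not NE [P2→Q gives 10>8]
(C,S): not NE [P2→Q gives 10>0]
(D,P): not NE [P2→R gives 10>9]
(D,Q): not NE [P1→C gives 5>3; P2→R gives 10>1]
(D,R): not NE [P1→C gives 8>2]
(D,S): not NE [P2→R gives 10>1]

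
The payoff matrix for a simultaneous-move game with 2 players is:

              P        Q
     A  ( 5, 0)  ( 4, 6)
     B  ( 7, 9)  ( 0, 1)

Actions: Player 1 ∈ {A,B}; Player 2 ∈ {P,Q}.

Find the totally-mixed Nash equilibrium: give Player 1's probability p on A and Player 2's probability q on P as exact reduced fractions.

P1 indiff ⇒ q·5+(1-q)·4 = q·7+(1-q)·0 ⇒ q(-2) = (1-q)(-4) ⇒ q = 2/3
P2 indiff ⇒ p·0+(1-p)·9 = p·6+(1-p)·1 ⇒ p(-6) = (1-p)(-8) ⇒ p = 4/7

(p,q) = (4/7, 2/3)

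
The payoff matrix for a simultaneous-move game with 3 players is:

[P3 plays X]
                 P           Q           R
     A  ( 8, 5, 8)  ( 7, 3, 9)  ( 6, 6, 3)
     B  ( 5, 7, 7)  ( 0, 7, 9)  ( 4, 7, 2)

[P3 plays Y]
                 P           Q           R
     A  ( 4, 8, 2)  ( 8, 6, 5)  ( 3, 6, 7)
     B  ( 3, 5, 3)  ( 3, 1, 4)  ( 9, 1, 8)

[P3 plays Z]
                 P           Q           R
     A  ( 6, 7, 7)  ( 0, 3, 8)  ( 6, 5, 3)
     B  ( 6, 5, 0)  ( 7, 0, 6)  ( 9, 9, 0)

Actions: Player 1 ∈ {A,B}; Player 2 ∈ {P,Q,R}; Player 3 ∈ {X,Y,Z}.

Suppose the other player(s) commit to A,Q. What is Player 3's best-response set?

P3 best: {X}

u_3(X vs A,Q) = 9
u_3(Y vs A,Q) = 5
u_3(Z vs A,Q) = 8
max payoff 9 at {X}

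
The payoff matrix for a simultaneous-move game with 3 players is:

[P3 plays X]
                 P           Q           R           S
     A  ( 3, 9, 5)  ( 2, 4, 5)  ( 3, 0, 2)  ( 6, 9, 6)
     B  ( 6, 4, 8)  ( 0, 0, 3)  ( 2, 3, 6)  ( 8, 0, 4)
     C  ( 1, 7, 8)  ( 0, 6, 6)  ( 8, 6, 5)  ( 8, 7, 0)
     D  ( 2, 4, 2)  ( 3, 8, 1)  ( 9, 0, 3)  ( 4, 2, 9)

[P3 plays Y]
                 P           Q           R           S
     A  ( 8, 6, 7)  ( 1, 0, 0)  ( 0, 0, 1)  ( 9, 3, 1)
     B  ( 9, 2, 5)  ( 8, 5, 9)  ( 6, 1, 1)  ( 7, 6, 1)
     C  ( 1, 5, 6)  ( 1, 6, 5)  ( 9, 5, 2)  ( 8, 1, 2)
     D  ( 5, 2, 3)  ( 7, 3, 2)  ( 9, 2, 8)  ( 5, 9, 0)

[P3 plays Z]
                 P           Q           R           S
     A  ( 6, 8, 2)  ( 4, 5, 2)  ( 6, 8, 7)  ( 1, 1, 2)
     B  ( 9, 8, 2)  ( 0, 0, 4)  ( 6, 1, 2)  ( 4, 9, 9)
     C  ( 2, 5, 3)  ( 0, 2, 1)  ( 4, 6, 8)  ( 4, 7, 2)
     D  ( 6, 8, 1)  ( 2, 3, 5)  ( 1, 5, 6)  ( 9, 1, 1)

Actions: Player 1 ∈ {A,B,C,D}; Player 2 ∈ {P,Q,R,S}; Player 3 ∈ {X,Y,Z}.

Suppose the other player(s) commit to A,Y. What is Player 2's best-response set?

argmax u_2 = {P}

u_2(P vs A,Y) = 6
u_2(Q vs A,Y) = 0
u_2(R vs A,Y) = 0
u_2(S vs A,Y) = 3
max payoff 6 at {P}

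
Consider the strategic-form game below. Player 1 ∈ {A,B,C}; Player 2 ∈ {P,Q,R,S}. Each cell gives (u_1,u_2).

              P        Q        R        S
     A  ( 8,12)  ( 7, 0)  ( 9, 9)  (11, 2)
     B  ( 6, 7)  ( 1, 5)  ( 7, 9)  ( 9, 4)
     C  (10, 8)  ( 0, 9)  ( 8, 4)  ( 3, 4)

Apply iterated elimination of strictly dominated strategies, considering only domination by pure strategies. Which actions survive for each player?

IESDS → P1:{A,C} P2:{P,Q}

P1 drop B (A beats it: P:8>6 Q:7>1 R:9>7 S:11>9)
P2 drop R (P beats it: A:12>9 C:8>4)
P2 drop S (P beats it: A:12>2 C:8>4)
P1→{A,C} P2→{P,Q}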